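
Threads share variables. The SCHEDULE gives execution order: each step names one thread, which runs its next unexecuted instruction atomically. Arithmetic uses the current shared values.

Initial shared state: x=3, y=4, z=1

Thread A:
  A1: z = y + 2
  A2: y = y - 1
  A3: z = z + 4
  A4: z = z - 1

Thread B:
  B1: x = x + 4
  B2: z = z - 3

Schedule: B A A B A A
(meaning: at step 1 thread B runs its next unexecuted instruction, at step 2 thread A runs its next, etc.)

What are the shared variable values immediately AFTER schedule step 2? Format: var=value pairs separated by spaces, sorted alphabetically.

Step 1: thread B executes B1 (x = x + 4). Shared: x=7 y=4 z=1. PCs: A@0 B@1
Step 2: thread A executes A1 (z = y + 2). Shared: x=7 y=4 z=6. PCs: A@1 B@1

Answer: x=7 y=4 z=6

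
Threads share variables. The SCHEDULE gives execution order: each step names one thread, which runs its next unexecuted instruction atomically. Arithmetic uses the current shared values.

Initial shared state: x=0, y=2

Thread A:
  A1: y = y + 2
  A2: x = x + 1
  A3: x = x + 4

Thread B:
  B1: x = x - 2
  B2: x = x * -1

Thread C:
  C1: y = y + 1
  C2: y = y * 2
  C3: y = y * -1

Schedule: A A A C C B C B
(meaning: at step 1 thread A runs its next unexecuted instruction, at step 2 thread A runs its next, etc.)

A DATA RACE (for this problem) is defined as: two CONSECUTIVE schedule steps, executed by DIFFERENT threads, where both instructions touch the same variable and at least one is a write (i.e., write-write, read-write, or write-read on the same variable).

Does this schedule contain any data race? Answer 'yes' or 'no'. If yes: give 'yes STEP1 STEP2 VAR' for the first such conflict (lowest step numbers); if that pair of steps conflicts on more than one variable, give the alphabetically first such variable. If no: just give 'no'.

Steps 1,2: same thread (A). No race.
Steps 2,3: same thread (A). No race.
Steps 3,4: A(r=x,w=x) vs C(r=y,w=y). No conflict.
Steps 4,5: same thread (C). No race.
Steps 5,6: C(r=y,w=y) vs B(r=x,w=x). No conflict.
Steps 6,7: B(r=x,w=x) vs C(r=y,w=y). No conflict.
Steps 7,8: C(r=y,w=y) vs B(r=x,w=x). No conflict.

Answer: no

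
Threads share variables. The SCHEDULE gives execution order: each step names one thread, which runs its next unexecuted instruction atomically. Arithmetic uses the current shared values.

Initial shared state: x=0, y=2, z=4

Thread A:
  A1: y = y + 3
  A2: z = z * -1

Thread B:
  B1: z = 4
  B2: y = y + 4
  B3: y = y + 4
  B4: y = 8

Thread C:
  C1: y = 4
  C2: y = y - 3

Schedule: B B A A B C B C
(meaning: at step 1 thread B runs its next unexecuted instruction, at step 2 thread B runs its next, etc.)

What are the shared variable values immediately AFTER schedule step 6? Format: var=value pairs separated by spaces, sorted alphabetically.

Answer: x=0 y=4 z=-4

Derivation:
Step 1: thread B executes B1 (z = 4). Shared: x=0 y=2 z=4. PCs: A@0 B@1 C@0
Step 2: thread B executes B2 (y = y + 4). Shared: x=0 y=6 z=4. PCs: A@0 B@2 C@0
Step 3: thread A executes A1 (y = y + 3). Shared: x=0 y=9 z=4. PCs: A@1 B@2 C@0
Step 4: thread A executes A2 (z = z * -1). Shared: x=0 y=9 z=-4. PCs: A@2 B@2 C@0
Step 5: thread B executes B3 (y = y + 4). Shared: x=0 y=13 z=-4. PCs: A@2 B@3 C@0
Step 6: thread C executes C1 (y = 4). Shared: x=0 y=4 z=-4. PCs: A@2 B@3 C@1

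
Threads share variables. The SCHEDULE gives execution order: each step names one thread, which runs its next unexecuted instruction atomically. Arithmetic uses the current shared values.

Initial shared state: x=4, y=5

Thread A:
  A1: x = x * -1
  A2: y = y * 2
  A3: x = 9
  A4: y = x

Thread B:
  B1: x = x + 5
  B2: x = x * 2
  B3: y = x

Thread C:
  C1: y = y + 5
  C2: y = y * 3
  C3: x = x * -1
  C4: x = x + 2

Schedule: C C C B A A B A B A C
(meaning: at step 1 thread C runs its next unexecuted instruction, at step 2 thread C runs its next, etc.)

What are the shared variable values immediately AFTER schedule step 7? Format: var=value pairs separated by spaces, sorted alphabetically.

Step 1: thread C executes C1 (y = y + 5). Shared: x=4 y=10. PCs: A@0 B@0 C@1
Step 2: thread C executes C2 (y = y * 3). Shared: x=4 y=30. PCs: A@0 B@0 C@2
Step 3: thread C executes C3 (x = x * -1). Shared: x=-4 y=30. PCs: A@0 B@0 C@3
Step 4: thread B executes B1 (x = x + 5). Shared: x=1 y=30. PCs: A@0 B@1 C@3
Step 5: thread A executes A1 (x = x * -1). Shared: x=-1 y=30. PCs: A@1 B@1 C@3
Step 6: thread A executes A2 (y = y * 2). Shared: x=-1 y=60. PCs: A@2 B@1 C@3
Step 7: thread B executes B2 (x = x * 2). Shared: x=-2 y=60. PCs: A@2 B@2 C@3

Answer: x=-2 y=60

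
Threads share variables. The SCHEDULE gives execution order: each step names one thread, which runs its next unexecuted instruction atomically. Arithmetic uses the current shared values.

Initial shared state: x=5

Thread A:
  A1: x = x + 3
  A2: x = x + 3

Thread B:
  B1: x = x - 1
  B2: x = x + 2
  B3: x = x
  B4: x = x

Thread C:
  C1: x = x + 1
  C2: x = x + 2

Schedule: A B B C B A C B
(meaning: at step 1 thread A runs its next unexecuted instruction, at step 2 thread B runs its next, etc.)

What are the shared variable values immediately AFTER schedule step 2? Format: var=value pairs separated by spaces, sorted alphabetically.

Answer: x=7

Derivation:
Step 1: thread A executes A1 (x = x + 3). Shared: x=8. PCs: A@1 B@0 C@0
Step 2: thread B executes B1 (x = x - 1). Shared: x=7. PCs: A@1 B@1 C@0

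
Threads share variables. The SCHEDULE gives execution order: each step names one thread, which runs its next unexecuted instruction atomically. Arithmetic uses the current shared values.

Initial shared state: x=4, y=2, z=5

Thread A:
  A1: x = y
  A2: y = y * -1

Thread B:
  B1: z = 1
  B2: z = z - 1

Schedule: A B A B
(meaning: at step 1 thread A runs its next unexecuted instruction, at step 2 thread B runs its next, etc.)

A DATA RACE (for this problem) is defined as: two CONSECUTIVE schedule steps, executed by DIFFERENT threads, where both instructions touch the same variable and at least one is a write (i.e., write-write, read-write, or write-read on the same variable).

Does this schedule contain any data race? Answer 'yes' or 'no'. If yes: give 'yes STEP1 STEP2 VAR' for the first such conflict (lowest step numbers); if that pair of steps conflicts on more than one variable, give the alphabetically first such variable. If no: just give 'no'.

Steps 1,2: A(r=y,w=x) vs B(r=-,w=z). No conflict.
Steps 2,3: B(r=-,w=z) vs A(r=y,w=y). No conflict.
Steps 3,4: A(r=y,w=y) vs B(r=z,w=z). No conflict.

Answer: no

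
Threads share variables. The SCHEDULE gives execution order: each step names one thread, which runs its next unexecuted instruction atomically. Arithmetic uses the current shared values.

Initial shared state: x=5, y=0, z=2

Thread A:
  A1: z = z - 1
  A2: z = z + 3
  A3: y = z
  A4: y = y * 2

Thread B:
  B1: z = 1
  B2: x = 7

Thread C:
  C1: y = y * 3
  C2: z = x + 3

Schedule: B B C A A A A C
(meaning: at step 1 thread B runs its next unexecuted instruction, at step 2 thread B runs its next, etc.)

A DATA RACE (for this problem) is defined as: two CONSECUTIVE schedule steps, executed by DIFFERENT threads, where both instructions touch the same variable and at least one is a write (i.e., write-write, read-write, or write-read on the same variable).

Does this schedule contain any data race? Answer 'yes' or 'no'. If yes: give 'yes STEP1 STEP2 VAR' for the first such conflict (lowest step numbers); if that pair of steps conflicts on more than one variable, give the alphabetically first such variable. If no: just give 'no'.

Steps 1,2: same thread (B). No race.
Steps 2,3: B(r=-,w=x) vs C(r=y,w=y). No conflict.
Steps 3,4: C(r=y,w=y) vs A(r=z,w=z). No conflict.
Steps 4,5: same thread (A). No race.
Steps 5,6: same thread (A). No race.
Steps 6,7: same thread (A). No race.
Steps 7,8: A(r=y,w=y) vs C(r=x,w=z). No conflict.

Answer: no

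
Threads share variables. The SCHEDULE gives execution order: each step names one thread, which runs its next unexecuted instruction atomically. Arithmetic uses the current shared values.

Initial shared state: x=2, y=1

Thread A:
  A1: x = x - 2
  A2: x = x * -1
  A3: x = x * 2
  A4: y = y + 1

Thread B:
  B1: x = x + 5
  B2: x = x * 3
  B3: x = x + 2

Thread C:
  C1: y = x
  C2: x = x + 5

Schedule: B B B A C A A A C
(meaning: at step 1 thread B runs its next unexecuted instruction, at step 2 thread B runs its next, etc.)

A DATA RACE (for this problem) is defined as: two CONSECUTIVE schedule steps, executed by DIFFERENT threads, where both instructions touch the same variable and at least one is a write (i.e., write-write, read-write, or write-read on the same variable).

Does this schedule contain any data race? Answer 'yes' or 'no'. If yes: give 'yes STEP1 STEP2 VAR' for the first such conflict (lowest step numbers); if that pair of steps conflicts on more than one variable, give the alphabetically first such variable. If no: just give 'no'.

Answer: yes 3 4 x

Derivation:
Steps 1,2: same thread (B). No race.
Steps 2,3: same thread (B). No race.
Steps 3,4: B(x = x + 2) vs A(x = x - 2). RACE on x (W-W).
Steps 4,5: A(x = x - 2) vs C(y = x). RACE on x (W-R).
Steps 5,6: C(y = x) vs A(x = x * -1). RACE on x (R-W).
Steps 6,7: same thread (A). No race.
Steps 7,8: same thread (A). No race.
Steps 8,9: A(r=y,w=y) vs C(r=x,w=x). No conflict.
First conflict at steps 3,4.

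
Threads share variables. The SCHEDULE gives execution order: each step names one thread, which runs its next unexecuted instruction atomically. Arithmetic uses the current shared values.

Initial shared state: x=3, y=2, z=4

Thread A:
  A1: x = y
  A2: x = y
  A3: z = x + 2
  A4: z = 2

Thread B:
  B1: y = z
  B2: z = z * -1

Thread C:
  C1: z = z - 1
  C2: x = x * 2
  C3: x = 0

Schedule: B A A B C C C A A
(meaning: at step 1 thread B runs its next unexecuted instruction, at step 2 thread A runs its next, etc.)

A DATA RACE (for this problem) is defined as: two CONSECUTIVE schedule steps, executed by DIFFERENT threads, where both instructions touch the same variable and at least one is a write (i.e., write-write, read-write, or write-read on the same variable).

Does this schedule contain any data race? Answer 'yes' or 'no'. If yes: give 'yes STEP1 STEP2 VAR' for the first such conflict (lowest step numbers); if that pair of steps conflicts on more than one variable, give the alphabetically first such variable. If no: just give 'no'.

Steps 1,2: B(y = z) vs A(x = y). RACE on y (W-R).
Steps 2,3: same thread (A). No race.
Steps 3,4: A(r=y,w=x) vs B(r=z,w=z). No conflict.
Steps 4,5: B(z = z * -1) vs C(z = z - 1). RACE on z (W-W).
Steps 5,6: same thread (C). No race.
Steps 6,7: same thread (C). No race.
Steps 7,8: C(x = 0) vs A(z = x + 2). RACE on x (W-R).
Steps 8,9: same thread (A). No race.
First conflict at steps 1,2.

Answer: yes 1 2 y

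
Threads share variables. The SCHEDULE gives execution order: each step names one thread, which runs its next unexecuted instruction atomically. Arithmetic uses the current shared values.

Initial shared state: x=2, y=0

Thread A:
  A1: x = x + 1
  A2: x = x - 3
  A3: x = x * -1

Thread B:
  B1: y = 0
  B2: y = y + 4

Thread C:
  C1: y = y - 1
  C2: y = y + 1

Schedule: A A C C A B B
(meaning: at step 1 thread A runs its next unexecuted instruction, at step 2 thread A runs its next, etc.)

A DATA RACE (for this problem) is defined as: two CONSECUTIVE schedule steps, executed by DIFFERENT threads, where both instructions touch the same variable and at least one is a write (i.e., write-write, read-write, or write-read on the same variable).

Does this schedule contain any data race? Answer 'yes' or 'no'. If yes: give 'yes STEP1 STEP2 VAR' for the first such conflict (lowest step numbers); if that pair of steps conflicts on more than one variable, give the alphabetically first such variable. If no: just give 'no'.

Answer: no

Derivation:
Steps 1,2: same thread (A). No race.
Steps 2,3: A(r=x,w=x) vs C(r=y,w=y). No conflict.
Steps 3,4: same thread (C). No race.
Steps 4,5: C(r=y,w=y) vs A(r=x,w=x). No conflict.
Steps 5,6: A(r=x,w=x) vs B(r=-,w=y). No conflict.
Steps 6,7: same thread (B). No race.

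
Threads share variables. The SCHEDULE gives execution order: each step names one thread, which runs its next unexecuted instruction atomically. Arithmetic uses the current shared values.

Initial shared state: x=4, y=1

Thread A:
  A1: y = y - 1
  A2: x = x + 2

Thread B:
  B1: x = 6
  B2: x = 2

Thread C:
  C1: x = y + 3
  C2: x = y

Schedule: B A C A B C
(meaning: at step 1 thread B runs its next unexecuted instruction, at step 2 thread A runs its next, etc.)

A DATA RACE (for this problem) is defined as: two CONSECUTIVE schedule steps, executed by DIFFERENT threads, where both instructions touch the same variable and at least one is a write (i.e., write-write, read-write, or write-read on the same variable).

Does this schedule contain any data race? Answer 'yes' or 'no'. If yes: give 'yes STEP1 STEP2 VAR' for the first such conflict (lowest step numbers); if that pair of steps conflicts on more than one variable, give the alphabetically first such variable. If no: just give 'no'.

Answer: yes 2 3 y

Derivation:
Steps 1,2: B(r=-,w=x) vs A(r=y,w=y). No conflict.
Steps 2,3: A(y = y - 1) vs C(x = y + 3). RACE on y (W-R).
Steps 3,4: C(x = y + 3) vs A(x = x + 2). RACE on x (W-W).
Steps 4,5: A(x = x + 2) vs B(x = 2). RACE on x (W-W).
Steps 5,6: B(x = 2) vs C(x = y). RACE on x (W-W).
First conflict at steps 2,3.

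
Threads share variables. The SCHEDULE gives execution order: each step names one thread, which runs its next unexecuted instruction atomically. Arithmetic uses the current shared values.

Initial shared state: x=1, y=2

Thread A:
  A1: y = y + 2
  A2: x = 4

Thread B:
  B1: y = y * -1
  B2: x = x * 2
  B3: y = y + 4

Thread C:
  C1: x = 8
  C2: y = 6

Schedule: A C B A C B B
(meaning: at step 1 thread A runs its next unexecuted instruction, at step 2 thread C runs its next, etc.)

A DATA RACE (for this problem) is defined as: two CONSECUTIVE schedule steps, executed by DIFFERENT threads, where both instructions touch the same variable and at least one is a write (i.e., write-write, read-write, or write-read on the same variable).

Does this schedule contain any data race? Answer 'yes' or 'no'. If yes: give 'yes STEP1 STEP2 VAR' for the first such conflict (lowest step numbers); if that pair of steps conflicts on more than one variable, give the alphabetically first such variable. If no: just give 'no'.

Steps 1,2: A(r=y,w=y) vs C(r=-,w=x). No conflict.
Steps 2,3: C(r=-,w=x) vs B(r=y,w=y). No conflict.
Steps 3,4: B(r=y,w=y) vs A(r=-,w=x). No conflict.
Steps 4,5: A(r=-,w=x) vs C(r=-,w=y). No conflict.
Steps 5,6: C(r=-,w=y) vs B(r=x,w=x). No conflict.
Steps 6,7: same thread (B). No race.

Answer: no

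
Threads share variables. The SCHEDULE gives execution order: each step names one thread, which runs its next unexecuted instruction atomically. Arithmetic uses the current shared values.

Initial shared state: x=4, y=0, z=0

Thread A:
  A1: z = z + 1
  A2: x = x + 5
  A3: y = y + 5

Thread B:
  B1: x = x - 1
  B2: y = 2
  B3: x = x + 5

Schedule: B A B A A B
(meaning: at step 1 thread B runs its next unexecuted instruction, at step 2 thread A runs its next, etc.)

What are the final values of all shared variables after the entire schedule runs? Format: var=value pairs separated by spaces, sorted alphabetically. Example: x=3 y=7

Step 1: thread B executes B1 (x = x - 1). Shared: x=3 y=0 z=0. PCs: A@0 B@1
Step 2: thread A executes A1 (z = z + 1). Shared: x=3 y=0 z=1. PCs: A@1 B@1
Step 3: thread B executes B2 (y = 2). Shared: x=3 y=2 z=1. PCs: A@1 B@2
Step 4: thread A executes A2 (x = x + 5). Shared: x=8 y=2 z=1. PCs: A@2 B@2
Step 5: thread A executes A3 (y = y + 5). Shared: x=8 y=7 z=1. PCs: A@3 B@2
Step 6: thread B executes B3 (x = x + 5). Shared: x=13 y=7 z=1. PCs: A@3 B@3

Answer: x=13 y=7 z=1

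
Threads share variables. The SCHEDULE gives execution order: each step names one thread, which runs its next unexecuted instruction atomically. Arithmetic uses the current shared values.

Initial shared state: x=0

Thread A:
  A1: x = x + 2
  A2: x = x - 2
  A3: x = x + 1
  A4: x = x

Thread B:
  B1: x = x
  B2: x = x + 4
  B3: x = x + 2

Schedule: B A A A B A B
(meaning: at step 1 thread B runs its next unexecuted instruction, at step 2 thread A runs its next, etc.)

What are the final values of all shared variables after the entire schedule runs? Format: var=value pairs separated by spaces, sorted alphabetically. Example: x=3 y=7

Answer: x=7

Derivation:
Step 1: thread B executes B1 (x = x). Shared: x=0. PCs: A@0 B@1
Step 2: thread A executes A1 (x = x + 2). Shared: x=2. PCs: A@1 B@1
Step 3: thread A executes A2 (x = x - 2). Shared: x=0. PCs: A@2 B@1
Step 4: thread A executes A3 (x = x + 1). Shared: x=1. PCs: A@3 B@1
Step 5: thread B executes B2 (x = x + 4). Shared: x=5. PCs: A@3 B@2
Step 6: thread A executes A4 (x = x). Shared: x=5. PCs: A@4 B@2
Step 7: thread B executes B3 (x = x + 2). Shared: x=7. PCs: A@4 B@3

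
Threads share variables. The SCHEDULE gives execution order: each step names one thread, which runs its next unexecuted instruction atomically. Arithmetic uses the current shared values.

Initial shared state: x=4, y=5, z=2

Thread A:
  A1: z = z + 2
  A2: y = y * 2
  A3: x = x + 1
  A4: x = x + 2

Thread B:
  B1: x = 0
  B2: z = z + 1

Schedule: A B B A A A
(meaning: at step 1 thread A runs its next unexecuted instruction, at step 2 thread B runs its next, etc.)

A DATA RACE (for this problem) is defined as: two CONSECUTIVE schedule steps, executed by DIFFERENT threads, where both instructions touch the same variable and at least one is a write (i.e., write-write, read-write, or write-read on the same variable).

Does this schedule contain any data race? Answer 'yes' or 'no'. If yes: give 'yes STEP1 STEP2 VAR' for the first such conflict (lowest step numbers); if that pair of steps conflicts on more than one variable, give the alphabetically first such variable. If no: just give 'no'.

Steps 1,2: A(r=z,w=z) vs B(r=-,w=x). No conflict.
Steps 2,3: same thread (B). No race.
Steps 3,4: B(r=z,w=z) vs A(r=y,w=y). No conflict.
Steps 4,5: same thread (A). No race.
Steps 5,6: same thread (A). No race.

Answer: no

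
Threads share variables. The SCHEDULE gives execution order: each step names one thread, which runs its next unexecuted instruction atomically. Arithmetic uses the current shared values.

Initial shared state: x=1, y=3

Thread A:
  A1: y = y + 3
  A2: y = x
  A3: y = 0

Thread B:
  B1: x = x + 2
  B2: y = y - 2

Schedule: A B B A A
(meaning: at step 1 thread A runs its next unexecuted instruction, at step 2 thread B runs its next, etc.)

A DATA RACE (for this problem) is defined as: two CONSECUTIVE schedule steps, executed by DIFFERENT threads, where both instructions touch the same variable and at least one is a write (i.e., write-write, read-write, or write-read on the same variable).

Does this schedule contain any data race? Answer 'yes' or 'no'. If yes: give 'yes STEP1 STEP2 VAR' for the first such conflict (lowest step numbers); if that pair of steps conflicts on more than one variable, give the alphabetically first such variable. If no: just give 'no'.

Steps 1,2: A(r=y,w=y) vs B(r=x,w=x). No conflict.
Steps 2,3: same thread (B). No race.
Steps 3,4: B(y = y - 2) vs A(y = x). RACE on y (W-W).
Steps 4,5: same thread (A). No race.
First conflict at steps 3,4.

Answer: yes 3 4 y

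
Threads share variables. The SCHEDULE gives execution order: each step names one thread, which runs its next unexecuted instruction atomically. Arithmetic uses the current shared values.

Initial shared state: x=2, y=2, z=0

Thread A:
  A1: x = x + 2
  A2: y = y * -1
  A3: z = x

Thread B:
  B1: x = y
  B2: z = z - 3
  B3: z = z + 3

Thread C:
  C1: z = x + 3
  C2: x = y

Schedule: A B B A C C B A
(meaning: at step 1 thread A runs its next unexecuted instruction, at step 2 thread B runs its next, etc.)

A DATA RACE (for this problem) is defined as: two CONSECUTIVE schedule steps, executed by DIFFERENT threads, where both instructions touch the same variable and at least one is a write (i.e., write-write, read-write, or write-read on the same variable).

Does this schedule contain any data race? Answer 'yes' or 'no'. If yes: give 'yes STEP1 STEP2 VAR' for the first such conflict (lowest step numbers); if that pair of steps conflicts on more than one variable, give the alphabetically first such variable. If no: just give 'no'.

Steps 1,2: A(x = x + 2) vs B(x = y). RACE on x (W-W).
Steps 2,3: same thread (B). No race.
Steps 3,4: B(r=z,w=z) vs A(r=y,w=y). No conflict.
Steps 4,5: A(r=y,w=y) vs C(r=x,w=z). No conflict.
Steps 5,6: same thread (C). No race.
Steps 6,7: C(r=y,w=x) vs B(r=z,w=z). No conflict.
Steps 7,8: B(z = z + 3) vs A(z = x). RACE on z (W-W).
First conflict at steps 1,2.

Answer: yes 1 2 x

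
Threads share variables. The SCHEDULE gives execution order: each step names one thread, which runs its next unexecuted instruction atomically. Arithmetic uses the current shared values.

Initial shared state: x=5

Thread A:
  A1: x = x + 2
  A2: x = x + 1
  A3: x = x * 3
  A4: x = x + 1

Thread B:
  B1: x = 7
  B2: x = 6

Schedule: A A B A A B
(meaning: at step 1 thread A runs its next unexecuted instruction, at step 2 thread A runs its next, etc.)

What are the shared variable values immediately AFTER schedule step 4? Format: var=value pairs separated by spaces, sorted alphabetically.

Step 1: thread A executes A1 (x = x + 2). Shared: x=7. PCs: A@1 B@0
Step 2: thread A executes A2 (x = x + 1). Shared: x=8. PCs: A@2 B@0
Step 3: thread B executes B1 (x = 7). Shared: x=7. PCs: A@2 B@1
Step 4: thread A executes A3 (x = x * 3). Shared: x=21. PCs: A@3 B@1

Answer: x=21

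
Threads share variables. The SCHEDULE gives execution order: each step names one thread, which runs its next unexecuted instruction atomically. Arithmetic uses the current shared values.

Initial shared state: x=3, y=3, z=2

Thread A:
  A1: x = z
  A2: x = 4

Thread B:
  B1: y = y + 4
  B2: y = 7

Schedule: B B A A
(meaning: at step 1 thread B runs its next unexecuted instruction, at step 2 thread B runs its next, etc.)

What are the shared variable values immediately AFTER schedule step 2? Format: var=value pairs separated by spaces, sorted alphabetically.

Step 1: thread B executes B1 (y = y + 4). Shared: x=3 y=7 z=2. PCs: A@0 B@1
Step 2: thread B executes B2 (y = 7). Shared: x=3 y=7 z=2. PCs: A@0 B@2

Answer: x=3 y=7 z=2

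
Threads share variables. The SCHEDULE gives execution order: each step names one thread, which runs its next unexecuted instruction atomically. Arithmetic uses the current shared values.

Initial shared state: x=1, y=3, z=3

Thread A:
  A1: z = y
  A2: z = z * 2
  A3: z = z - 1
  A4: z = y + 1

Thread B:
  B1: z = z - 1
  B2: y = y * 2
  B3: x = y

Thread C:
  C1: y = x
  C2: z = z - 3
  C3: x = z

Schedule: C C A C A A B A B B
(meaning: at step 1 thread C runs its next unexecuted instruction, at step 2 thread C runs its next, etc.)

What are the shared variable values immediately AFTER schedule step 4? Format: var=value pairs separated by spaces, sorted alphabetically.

Step 1: thread C executes C1 (y = x). Shared: x=1 y=1 z=3. PCs: A@0 B@0 C@1
Step 2: thread C executes C2 (z = z - 3). Shared: x=1 y=1 z=0. PCs: A@0 B@0 C@2
Step 3: thread A executes A1 (z = y). Shared: x=1 y=1 z=1. PCs: A@1 B@0 C@2
Step 4: thread C executes C3 (x = z). Shared: x=1 y=1 z=1. PCs: A@1 B@0 C@3

Answer: x=1 y=1 z=1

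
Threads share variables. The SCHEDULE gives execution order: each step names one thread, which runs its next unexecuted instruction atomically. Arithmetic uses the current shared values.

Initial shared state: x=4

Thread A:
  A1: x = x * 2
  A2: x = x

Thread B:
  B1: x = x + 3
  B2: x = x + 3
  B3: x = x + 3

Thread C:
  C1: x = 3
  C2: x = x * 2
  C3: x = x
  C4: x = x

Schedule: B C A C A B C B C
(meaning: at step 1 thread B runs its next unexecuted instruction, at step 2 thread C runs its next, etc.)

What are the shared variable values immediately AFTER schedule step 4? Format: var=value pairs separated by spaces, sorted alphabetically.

Answer: x=12

Derivation:
Step 1: thread B executes B1 (x = x + 3). Shared: x=7. PCs: A@0 B@1 C@0
Step 2: thread C executes C1 (x = 3). Shared: x=3. PCs: A@0 B@1 C@1
Step 3: thread A executes A1 (x = x * 2). Shared: x=6. PCs: A@1 B@1 C@1
Step 4: thread C executes C2 (x = x * 2). Shared: x=12. PCs: A@1 B@1 C@2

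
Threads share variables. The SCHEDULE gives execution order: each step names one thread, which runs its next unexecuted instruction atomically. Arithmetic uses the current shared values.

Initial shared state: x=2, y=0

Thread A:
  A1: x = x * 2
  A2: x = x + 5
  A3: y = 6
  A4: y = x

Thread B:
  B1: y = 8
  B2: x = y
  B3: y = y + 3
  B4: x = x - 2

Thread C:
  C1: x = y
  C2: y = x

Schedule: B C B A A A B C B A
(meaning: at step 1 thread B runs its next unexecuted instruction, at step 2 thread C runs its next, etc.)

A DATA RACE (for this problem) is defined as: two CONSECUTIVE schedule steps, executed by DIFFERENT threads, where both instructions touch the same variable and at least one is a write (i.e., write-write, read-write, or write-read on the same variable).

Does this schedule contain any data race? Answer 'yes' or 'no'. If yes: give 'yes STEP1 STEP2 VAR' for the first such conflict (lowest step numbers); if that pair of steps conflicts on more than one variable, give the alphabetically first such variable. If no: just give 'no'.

Steps 1,2: B(y = 8) vs C(x = y). RACE on y (W-R).
Steps 2,3: C(x = y) vs B(x = y). RACE on x (W-W).
Steps 3,4: B(x = y) vs A(x = x * 2). RACE on x (W-W).
Steps 4,5: same thread (A). No race.
Steps 5,6: same thread (A). No race.
Steps 6,7: A(y = 6) vs B(y = y + 3). RACE on y (W-W).
Steps 7,8: B(y = y + 3) vs C(y = x). RACE on y (W-W).
Steps 8,9: C(y = x) vs B(x = x - 2). RACE on x (R-W).
Steps 9,10: B(x = x - 2) vs A(y = x). RACE on x (W-R).
First conflict at steps 1,2.

Answer: yes 1 2 y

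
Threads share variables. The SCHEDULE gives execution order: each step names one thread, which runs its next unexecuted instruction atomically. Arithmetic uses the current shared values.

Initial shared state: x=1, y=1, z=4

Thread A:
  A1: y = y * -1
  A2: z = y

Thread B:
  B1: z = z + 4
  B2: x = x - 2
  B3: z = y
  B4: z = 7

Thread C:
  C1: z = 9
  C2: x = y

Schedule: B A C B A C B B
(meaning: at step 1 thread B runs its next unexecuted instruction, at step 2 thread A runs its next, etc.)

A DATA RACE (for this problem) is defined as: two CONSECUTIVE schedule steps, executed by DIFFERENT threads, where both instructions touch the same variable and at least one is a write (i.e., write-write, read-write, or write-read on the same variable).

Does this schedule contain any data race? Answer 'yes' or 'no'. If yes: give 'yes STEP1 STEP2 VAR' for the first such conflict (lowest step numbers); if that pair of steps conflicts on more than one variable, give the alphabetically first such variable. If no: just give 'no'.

Answer: no

Derivation:
Steps 1,2: B(r=z,w=z) vs A(r=y,w=y). No conflict.
Steps 2,3: A(r=y,w=y) vs C(r=-,w=z). No conflict.
Steps 3,4: C(r=-,w=z) vs B(r=x,w=x). No conflict.
Steps 4,5: B(r=x,w=x) vs A(r=y,w=z). No conflict.
Steps 5,6: A(r=y,w=z) vs C(r=y,w=x). No conflict.
Steps 6,7: C(r=y,w=x) vs B(r=y,w=z). No conflict.
Steps 7,8: same thread (B). No race.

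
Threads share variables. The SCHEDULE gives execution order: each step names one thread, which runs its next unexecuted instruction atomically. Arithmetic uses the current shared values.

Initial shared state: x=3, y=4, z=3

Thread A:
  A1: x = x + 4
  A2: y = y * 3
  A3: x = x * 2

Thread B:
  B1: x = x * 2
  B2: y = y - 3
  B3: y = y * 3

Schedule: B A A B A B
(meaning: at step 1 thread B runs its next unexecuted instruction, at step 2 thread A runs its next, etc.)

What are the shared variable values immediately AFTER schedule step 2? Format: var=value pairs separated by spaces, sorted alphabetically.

Step 1: thread B executes B1 (x = x * 2). Shared: x=6 y=4 z=3. PCs: A@0 B@1
Step 2: thread A executes A1 (x = x + 4). Shared: x=10 y=4 z=3. PCs: A@1 B@1

Answer: x=10 y=4 z=3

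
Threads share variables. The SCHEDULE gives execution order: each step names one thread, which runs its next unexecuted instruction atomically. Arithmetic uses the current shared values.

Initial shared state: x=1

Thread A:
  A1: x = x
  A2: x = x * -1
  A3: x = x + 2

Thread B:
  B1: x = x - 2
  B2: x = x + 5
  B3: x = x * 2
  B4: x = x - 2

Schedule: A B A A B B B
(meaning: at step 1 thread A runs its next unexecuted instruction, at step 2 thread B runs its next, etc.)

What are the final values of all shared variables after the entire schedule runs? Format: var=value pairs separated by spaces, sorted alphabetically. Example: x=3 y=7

Step 1: thread A executes A1 (x = x). Shared: x=1. PCs: A@1 B@0
Step 2: thread B executes B1 (x = x - 2). Shared: x=-1. PCs: A@1 B@1
Step 3: thread A executes A2 (x = x * -1). Shared: x=1. PCs: A@2 B@1
Step 4: thread A executes A3 (x = x + 2). Shared: x=3. PCs: A@3 B@1
Step 5: thread B executes B2 (x = x + 5). Shared: x=8. PCs: A@3 B@2
Step 6: thread B executes B3 (x = x * 2). Shared: x=16. PCs: A@3 B@3
Step 7: thread B executes B4 (x = x - 2). Shared: x=14. PCs: A@3 B@4

Answer: x=14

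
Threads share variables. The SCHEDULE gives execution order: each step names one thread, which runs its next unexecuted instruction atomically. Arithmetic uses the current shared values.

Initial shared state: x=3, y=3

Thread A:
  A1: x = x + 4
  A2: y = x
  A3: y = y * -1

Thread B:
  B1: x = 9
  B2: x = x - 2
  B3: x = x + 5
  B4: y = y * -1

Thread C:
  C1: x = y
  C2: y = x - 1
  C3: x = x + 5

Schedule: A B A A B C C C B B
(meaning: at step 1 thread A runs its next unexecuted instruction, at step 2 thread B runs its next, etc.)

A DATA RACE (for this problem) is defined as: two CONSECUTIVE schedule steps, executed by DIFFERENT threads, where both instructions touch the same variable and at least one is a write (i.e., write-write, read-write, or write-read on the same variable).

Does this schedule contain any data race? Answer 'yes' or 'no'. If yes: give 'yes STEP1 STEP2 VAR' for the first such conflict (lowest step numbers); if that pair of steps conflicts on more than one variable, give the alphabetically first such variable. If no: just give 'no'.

Answer: yes 1 2 x

Derivation:
Steps 1,2: A(x = x + 4) vs B(x = 9). RACE on x (W-W).
Steps 2,3: B(x = 9) vs A(y = x). RACE on x (W-R).
Steps 3,4: same thread (A). No race.
Steps 4,5: A(r=y,w=y) vs B(r=x,w=x). No conflict.
Steps 5,6: B(x = x - 2) vs C(x = y). RACE on x (W-W).
Steps 6,7: same thread (C). No race.
Steps 7,8: same thread (C). No race.
Steps 8,9: C(x = x + 5) vs B(x = x + 5). RACE on x (W-W).
Steps 9,10: same thread (B). No race.
First conflict at steps 1,2.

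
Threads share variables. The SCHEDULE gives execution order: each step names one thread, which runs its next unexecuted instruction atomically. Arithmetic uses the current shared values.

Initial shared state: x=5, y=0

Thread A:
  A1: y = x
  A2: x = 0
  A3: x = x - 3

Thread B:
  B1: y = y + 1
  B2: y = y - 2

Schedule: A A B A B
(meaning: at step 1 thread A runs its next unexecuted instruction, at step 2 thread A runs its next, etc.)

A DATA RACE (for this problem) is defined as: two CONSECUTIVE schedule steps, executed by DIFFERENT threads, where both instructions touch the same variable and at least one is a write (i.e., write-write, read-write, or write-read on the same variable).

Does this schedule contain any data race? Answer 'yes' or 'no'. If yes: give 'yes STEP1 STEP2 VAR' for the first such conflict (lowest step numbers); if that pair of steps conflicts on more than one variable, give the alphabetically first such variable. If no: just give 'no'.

Answer: no

Derivation:
Steps 1,2: same thread (A). No race.
Steps 2,3: A(r=-,w=x) vs B(r=y,w=y). No conflict.
Steps 3,4: B(r=y,w=y) vs A(r=x,w=x). No conflict.
Steps 4,5: A(r=x,w=x) vs B(r=y,w=y). No conflict.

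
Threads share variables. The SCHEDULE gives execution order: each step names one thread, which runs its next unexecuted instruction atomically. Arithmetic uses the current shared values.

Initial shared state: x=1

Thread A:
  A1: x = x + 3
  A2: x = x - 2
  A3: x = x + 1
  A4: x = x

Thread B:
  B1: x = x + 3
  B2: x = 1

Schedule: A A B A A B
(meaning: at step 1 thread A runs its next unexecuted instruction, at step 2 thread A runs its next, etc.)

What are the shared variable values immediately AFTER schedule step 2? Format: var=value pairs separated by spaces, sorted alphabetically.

Answer: x=2

Derivation:
Step 1: thread A executes A1 (x = x + 3). Shared: x=4. PCs: A@1 B@0
Step 2: thread A executes A2 (x = x - 2). Shared: x=2. PCs: A@2 B@0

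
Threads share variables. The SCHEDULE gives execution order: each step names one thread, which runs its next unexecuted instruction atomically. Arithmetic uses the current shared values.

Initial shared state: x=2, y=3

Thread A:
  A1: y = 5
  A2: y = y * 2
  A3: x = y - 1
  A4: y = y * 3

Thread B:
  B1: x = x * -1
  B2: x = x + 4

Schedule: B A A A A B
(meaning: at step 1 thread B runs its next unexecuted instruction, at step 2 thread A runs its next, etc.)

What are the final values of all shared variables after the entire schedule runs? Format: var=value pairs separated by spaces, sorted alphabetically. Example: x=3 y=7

Step 1: thread B executes B1 (x = x * -1). Shared: x=-2 y=3. PCs: A@0 B@1
Step 2: thread A executes A1 (y = 5). Shared: x=-2 y=5. PCs: A@1 B@1
Step 3: thread A executes A2 (y = y * 2). Shared: x=-2 y=10. PCs: A@2 B@1
Step 4: thread A executes A3 (x = y - 1). Shared: x=9 y=10. PCs: A@3 B@1
Step 5: thread A executes A4 (y = y * 3). Shared: x=9 y=30. PCs: A@4 B@1
Step 6: thread B executes B2 (x = x + 4). Shared: x=13 y=30. PCs: A@4 B@2

Answer: x=13 y=30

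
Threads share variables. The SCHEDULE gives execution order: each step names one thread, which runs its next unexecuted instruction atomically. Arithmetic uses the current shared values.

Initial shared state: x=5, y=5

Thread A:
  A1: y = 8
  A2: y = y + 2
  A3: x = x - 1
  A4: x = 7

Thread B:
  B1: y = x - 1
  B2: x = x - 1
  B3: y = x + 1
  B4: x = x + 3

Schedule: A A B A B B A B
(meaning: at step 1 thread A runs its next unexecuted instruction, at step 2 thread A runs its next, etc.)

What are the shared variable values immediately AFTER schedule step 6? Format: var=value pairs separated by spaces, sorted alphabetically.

Step 1: thread A executes A1 (y = 8). Shared: x=5 y=8. PCs: A@1 B@0
Step 2: thread A executes A2 (y = y + 2). Shared: x=5 y=10. PCs: A@2 B@0
Step 3: thread B executes B1 (y = x - 1). Shared: x=5 y=4. PCs: A@2 B@1
Step 4: thread A executes A3 (x = x - 1). Shared: x=4 y=4. PCs: A@3 B@1
Step 5: thread B executes B2 (x = x - 1). Shared: x=3 y=4. PCs: A@3 B@2
Step 6: thread B executes B3 (y = x + 1). Shared: x=3 y=4. PCs: A@3 B@3

Answer: x=3 y=4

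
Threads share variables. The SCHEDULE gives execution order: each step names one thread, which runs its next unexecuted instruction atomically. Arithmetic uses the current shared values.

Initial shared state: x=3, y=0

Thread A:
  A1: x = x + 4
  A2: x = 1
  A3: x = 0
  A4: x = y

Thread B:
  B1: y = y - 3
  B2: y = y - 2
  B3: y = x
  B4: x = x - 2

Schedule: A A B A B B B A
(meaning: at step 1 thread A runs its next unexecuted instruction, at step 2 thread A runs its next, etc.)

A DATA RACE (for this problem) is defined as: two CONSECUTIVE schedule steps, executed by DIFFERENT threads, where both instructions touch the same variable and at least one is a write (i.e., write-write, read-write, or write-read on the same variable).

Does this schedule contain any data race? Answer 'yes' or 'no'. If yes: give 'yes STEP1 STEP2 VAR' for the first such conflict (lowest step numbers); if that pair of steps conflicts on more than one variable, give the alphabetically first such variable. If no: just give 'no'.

Answer: yes 7 8 x

Derivation:
Steps 1,2: same thread (A). No race.
Steps 2,3: A(r=-,w=x) vs B(r=y,w=y). No conflict.
Steps 3,4: B(r=y,w=y) vs A(r=-,w=x). No conflict.
Steps 4,5: A(r=-,w=x) vs B(r=y,w=y). No conflict.
Steps 5,6: same thread (B). No race.
Steps 6,7: same thread (B). No race.
Steps 7,8: B(x = x - 2) vs A(x = y). RACE on x (W-W).
First conflict at steps 7,8.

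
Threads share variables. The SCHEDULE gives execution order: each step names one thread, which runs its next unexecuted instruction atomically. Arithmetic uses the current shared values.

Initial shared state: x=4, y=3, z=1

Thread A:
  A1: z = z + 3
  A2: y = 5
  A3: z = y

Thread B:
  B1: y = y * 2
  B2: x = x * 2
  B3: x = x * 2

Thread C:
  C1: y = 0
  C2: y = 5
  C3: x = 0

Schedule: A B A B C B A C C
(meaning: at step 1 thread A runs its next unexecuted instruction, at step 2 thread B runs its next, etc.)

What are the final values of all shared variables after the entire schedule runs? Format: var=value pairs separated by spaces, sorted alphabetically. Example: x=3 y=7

Answer: x=0 y=5 z=0

Derivation:
Step 1: thread A executes A1 (z = z + 3). Shared: x=4 y=3 z=4. PCs: A@1 B@0 C@0
Step 2: thread B executes B1 (y = y * 2). Shared: x=4 y=6 z=4. PCs: A@1 B@1 C@0
Step 3: thread A executes A2 (y = 5). Shared: x=4 y=5 z=4. PCs: A@2 B@1 C@0
Step 4: thread B executes B2 (x = x * 2). Shared: x=8 y=5 z=4. PCs: A@2 B@2 C@0
Step 5: thread C executes C1 (y = 0). Shared: x=8 y=0 z=4. PCs: A@2 B@2 C@1
Step 6: thread B executes B3 (x = x * 2). Shared: x=16 y=0 z=4. PCs: A@2 B@3 C@1
Step 7: thread A executes A3 (z = y). Shared: x=16 y=0 z=0. PCs: A@3 B@3 C@1
Step 8: thread C executes C2 (y = 5). Shared: x=16 y=5 z=0. PCs: A@3 B@3 C@2
Step 9: thread C executes C3 (x = 0). Shared: x=0 y=5 z=0. PCs: A@3 B@3 C@3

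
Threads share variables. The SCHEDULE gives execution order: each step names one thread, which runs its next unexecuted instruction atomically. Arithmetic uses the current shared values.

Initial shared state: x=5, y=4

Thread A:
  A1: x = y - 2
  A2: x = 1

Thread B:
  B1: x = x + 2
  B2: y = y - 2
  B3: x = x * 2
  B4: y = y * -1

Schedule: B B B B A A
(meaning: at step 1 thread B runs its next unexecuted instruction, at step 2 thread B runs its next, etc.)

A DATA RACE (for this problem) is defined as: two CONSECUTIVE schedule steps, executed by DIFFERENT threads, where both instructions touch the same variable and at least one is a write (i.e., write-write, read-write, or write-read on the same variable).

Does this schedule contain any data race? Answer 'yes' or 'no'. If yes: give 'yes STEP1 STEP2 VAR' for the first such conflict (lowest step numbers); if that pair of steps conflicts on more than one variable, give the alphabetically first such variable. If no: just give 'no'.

Steps 1,2: same thread (B). No race.
Steps 2,3: same thread (B). No race.
Steps 3,4: same thread (B). No race.
Steps 4,5: B(y = y * -1) vs A(x = y - 2). RACE on y (W-R).
Steps 5,6: same thread (A). No race.
First conflict at steps 4,5.

Answer: yes 4 5 y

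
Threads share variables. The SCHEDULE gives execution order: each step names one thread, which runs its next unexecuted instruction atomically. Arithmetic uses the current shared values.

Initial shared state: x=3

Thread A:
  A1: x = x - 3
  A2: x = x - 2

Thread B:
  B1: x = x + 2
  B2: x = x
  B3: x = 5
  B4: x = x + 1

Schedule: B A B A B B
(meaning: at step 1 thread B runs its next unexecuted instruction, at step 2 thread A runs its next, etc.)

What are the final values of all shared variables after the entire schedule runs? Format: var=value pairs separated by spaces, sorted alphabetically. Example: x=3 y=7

Answer: x=6

Derivation:
Step 1: thread B executes B1 (x = x + 2). Shared: x=5. PCs: A@0 B@1
Step 2: thread A executes A1 (x = x - 3). Shared: x=2. PCs: A@1 B@1
Step 3: thread B executes B2 (x = x). Shared: x=2. PCs: A@1 B@2
Step 4: thread A executes A2 (x = x - 2). Shared: x=0. PCs: A@2 B@2
Step 5: thread B executes B3 (x = 5). Shared: x=5. PCs: A@2 B@3
Step 6: thread B executes B4 (x = x + 1). Shared: x=6. PCs: A@2 B@4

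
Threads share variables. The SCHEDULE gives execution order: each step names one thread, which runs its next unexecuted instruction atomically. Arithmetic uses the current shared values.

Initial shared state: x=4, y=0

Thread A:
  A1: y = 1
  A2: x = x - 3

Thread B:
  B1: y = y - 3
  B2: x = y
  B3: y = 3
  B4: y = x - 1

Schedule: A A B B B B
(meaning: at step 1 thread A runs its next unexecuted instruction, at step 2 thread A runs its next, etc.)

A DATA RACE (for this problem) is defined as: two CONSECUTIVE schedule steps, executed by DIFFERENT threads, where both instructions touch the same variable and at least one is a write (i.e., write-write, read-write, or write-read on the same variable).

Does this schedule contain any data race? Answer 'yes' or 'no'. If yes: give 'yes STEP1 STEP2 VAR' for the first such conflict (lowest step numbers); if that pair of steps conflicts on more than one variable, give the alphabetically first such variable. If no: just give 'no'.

Steps 1,2: same thread (A). No race.
Steps 2,3: A(r=x,w=x) vs B(r=y,w=y). No conflict.
Steps 3,4: same thread (B). No race.
Steps 4,5: same thread (B). No race.
Steps 5,6: same thread (B). No race.

Answer: no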